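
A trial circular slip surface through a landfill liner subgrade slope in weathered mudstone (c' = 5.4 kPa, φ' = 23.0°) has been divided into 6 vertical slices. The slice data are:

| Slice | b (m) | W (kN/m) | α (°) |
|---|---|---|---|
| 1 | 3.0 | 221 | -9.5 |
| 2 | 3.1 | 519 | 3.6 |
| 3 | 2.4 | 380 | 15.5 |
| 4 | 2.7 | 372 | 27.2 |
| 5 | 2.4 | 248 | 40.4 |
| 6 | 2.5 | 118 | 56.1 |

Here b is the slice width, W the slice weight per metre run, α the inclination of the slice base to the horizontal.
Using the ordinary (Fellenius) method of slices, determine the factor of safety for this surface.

FS = 1.56

Ordinary method of slices: FS = Σ[c'·Δl_i + (W_i cosα_i)·tanφ'] / Σ W_i sinα_i, with Δl_i = b_i / cosα_i.
Slice 1: Δl = 3.0/cos(-9.5°) = 3.042 m; N'_1 = 221·cos(-9.5°) = 218.0; c'Δl = 16.43; W sinα = -36.5
Slice 2: Δl = 3.1/cos3.6° = 3.106 m; N'_2 = 519·cos3.6° = 518.0; c'Δl = 16.77; W sinα = 32.6
Slice 3: Δl = 2.4/cos15.5° = 2.491 m; N'_3 = 380·cos15.5° = 366.2; c'Δl = 13.45; W sinα = 101.6
Slice 4: Δl = 2.7/cos27.2° = 3.036 m; N'_4 = 372·cos27.2° = 330.9; c'Δl = 16.39; W sinα = 170.0
Slice 5: Δl = 2.4/cos40.4° = 3.152 m; N'_5 = 248·cos40.4° = 188.9; c'Δl = 17.02; W sinα = 160.7
Slice 6: Δl = 2.5/cos56.1° = 4.482 m; N'_6 = 118·cos56.1° = 65.8; c'Δl = 24.20; W sinα = 97.9
Σc'Δl = 104.3 kN/m; ΣN' = 1687.7 kN/m; ΣW sinα = 526.4 kN/m
Resisting = 104.3 + 1687.7·tan23.0° = 104.3 + 716.4 = 820.6 kN/m
FS = 820.6 / 526.4 = 1.559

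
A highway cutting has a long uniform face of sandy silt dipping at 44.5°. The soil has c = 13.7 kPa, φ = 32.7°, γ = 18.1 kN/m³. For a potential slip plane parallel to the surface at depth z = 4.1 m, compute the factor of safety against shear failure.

FS = 1.02

For an infinite slope with a slip plane parallel to the surface (no pore pressure): FS = [c + γz cos²β tanφ] / [γz sinβ cosβ].
γz = 18.1·4.1 = 74.21 kN/m²
Numerator = 13.7 + 74.21·cos²44.5°·tan32.7° = 13.7 + 74.21·0.5087·0.6420 = 37.937 kPa
Denominator = 74.21·sin44.5°·cos44.5° = 74.21·0.7009·0.7133 = 37.099 kPa
FS = 37.937 / 37.099 = 1.023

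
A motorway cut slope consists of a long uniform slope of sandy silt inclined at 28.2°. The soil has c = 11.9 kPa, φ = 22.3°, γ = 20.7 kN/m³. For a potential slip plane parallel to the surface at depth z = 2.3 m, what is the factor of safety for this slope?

For an infinite slope with a slip plane parallel to the surface (no pore pressure): FS = [c + γz cos²β tanφ] / [γz sinβ cosβ].
γz = 20.7·2.3 = 47.61 kN/m²
Numerator = 11.9 + 47.61·cos²28.2°·tan22.3° = 11.9 + 47.61·0.7767·0.4101 = 27.066 kPa
Denominator = 47.61·sin28.2°·cos28.2° = 47.61·0.4726·0.8813 = 19.828 kPa
FS = 27.066 / 19.828 = 1.365

FS = 1.37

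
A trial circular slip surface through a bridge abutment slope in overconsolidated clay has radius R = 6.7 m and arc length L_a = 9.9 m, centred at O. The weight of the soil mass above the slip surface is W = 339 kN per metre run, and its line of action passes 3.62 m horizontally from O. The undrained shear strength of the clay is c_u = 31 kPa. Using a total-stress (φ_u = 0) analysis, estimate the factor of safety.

FS = 1.68

Taking moments about the centre O, the resisting moment is provided by the undrained shear strength acting along the arc:
M_R = c_u·L_a·R = 31·9.90·6.7 = 2056.2 kN·m/m
M_D = W·d = 339·3.62 = 1227.2 kN·m/m
FS = M_R / M_D = 2056.2 / 1227.2 = 1.676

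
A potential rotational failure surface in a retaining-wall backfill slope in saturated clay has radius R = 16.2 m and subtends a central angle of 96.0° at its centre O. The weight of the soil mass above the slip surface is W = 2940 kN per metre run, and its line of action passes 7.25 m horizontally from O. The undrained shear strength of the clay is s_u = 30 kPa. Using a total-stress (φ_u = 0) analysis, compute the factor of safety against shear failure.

Taking moments about the centre O, the resisting moment is provided by the undrained shear strength acting along the arc:
Arc length L_a = R·θ = 16.2·(96.0°·π/180) = 16.2·1.6755 = 27.14 m
M_R = s_u·L_a·R = 30·27.14·16.2 = 13191.7 kN·m/m
M_D = W·d = 2940·7.25 = 21315.0 kN·m/m
FS = M_R / M_D = 13191.7 / 21315.0 = 0.619

FS = 0.62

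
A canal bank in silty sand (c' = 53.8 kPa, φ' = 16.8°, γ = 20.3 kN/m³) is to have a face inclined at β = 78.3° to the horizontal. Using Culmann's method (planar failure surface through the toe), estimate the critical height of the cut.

Culmann's analysis gives the critical failure plane at α_cr = (β + φ')/2 = (78.3 + 16.8)/2 = 47.5°, and the critical height
H_c = (4c'/γ) · sinβ cosφ' / [1 − cos(β − φ')]
    = (4·53.8/20.3) · sin78.3°·cos16.8° / [1 − cos(61.5°)]
    = 10.601 · 0.9792·0.9573 / [1 − 0.4772]
    = 10.601 · 0.9374 / 0.5228
    = 19.01 m

H_c = 19.01 m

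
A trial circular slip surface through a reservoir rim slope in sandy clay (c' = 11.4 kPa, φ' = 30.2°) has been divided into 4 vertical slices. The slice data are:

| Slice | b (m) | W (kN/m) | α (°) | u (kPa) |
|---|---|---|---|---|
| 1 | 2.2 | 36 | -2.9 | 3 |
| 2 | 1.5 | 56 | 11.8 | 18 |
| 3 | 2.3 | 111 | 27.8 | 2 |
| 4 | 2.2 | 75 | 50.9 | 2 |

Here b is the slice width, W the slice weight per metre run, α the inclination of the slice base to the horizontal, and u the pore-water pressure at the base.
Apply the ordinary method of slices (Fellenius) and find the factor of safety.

FS = 1.86

Ordinary method of slices: FS = Σ[c'·Δl_i + (W_i cosα_i − u_i·Δl_i)·tanφ'] / Σ W_i sinα_i, with Δl_i = b_i / cosα_i.
Slice 1: Δl = 2.2/cos(-2.9°) = 2.203 m; N'_1 = 36·cos(-2.9°) − 3·2.203 = 29.3; c'Δl = 25.11; W sinα = -1.8
Slice 2: Δl = 1.5/cos11.8° = 1.532 m; N'_2 = 56·cos11.8° − 18·1.532 = 27.2; c'Δl = 17.47; W sinα = 11.5
Slice 3: Δl = 2.3/cos27.8° = 2.600 m; N'_3 = 111·cos27.8° − 2·2.600 = 93.0; c'Δl = 29.64; W sinα = 51.8
Slice 4: Δl = 2.2/cos50.9° = 3.488 m; N'_4 = 75·cos50.9° − 2·3.488 = 40.3; c'Δl = 39.77; W sinα = 58.2
Σc'Δl = 112.0 kN/m; ΣN' = 189.9 kN/m; ΣW sinα = 119.6 kN/m
Resisting = 112.0 + 189.9·tan30.2° = 112.0 + 110.5 = 222.5 kN/m
FS = 222.5 / 119.6 = 1.860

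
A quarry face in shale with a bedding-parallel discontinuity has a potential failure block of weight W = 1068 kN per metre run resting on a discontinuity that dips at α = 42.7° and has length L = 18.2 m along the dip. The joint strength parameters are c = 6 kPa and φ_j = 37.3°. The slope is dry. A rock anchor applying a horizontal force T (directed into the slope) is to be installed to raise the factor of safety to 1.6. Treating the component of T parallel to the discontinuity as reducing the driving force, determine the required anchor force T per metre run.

T = 267 kN/m

Resolving forces along and normal to the sliding plane, with the horizontal anchor force T adding T·sinα to the effective normal force and T·cosα acting up the plane against the driving force:
FS = [cL + (W cosα + T sinα) tanφ_j] / [W sinα − T cosα]
Without the anchor: N' = 784.9 kN/m, driving T_d = 724.3 kN/m, resisting R = 6·18.2 + 784.9·tan37.3° = 707.1 kN/m, FS = 0.98.
Setting FS = 1.6 and solving for T:
1.6·(724.3 − T cos42.7°) = 707.1 + T sin42.7°·tan37.3°
T·(sin42.7°·tan37.3° + 1.6·cos42.7°) = 1.6·724.3 − 707.1
T·(0.6782·0.7618 + 1.6·0.7349) = 1158.8 − 707.1 = 451.7
T·1.6925 = 451.7
T = 266.9 kN/m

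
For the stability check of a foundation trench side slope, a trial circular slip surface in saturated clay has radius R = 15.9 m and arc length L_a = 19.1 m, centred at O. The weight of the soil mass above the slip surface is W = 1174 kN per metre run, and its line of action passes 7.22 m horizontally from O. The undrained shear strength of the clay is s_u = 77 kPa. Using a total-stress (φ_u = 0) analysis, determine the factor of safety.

Taking moments about the centre O, the resisting moment is provided by the undrained shear strength acting along the arc:
M_R = s_u·L_a·R = 77·19.10·15.9 = 23384.1 kN·m/m
M_D = W·d = 1174·7.22 = 8476.3 kN·m/m
FS = M_R / M_D = 23384.1 / 8476.3 = 2.759

FS = 2.76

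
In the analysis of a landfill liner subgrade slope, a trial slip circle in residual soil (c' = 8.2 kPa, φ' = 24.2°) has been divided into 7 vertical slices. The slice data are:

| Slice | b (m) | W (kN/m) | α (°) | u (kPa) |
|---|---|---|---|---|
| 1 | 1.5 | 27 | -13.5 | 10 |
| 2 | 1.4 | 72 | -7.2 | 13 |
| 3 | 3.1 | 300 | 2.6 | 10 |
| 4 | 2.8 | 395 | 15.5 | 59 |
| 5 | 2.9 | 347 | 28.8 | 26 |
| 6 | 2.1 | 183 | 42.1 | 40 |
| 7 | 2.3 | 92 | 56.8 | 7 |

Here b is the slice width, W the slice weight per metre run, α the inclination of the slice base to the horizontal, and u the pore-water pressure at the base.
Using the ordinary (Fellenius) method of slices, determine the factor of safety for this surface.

Ordinary method of slices: FS = Σ[c'·Δl_i + (W_i cosα_i − u_i·Δl_i)·tanφ'] / Σ W_i sinα_i, with Δl_i = b_i / cosα_i.
Slice 1: Δl = 1.5/cos(-13.5°) = 1.543 m; N'_1 = 27·cos(-13.5°) − 10·1.543 = 10.8; c'Δl = 12.65; W sinα = -6.3
Slice 2: Δl = 1.4/cos(-7.2°) = 1.411 m; N'_2 = 72·cos(-7.2°) − 13·1.411 = 53.1; c'Δl = 11.57; W sinα = -9.0
Slice 3: Δl = 3.1/cos2.6° = 3.103 m; N'_3 = 300·cos2.6° − 10·3.103 = 268.7; c'Δl = 25.45; W sinα = 13.6
Slice 4: Δl = 2.8/cos15.5° = 2.906 m; N'_4 = 395·cos15.5° − 59·2.906 = 209.2; c'Δl = 23.83; W sinα = 105.6
Slice 5: Δl = 2.9/cos28.8° = 3.309 m; N'_5 = 347·cos28.8° − 26·3.309 = 218.0; c'Δl = 27.14; W sinα = 167.2
Slice 6: Δl = 2.1/cos42.1° = 2.830 m; N'_6 = 183·cos42.1° − 40·2.830 = 22.6; c'Δl = 23.21; W sinα = 122.7
Slice 7: Δl = 2.3/cos56.8° = 4.200 m; N'_7 = 92·cos56.8° − 7·4.200 = 21.0; c'Δl = 34.44; W sinα = 77.0
Σc'Δl = 158.3 kN/m; ΣN' = 803.4 kN/m; ΣW sinα = 470.7 kN/m
Resisting = 158.3 + 803.4·tan24.2° = 158.3 + 361.0 = 519.3 kN/m
FS = 519.3 / 470.7 = 1.103

FS = 1.10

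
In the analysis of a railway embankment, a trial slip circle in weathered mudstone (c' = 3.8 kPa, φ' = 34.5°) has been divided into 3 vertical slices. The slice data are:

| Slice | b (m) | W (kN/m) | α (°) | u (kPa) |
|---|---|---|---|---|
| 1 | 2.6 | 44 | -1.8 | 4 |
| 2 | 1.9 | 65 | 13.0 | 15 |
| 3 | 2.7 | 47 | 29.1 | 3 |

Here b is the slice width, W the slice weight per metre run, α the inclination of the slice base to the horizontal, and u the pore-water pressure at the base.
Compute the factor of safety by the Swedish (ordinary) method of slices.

FS = 2.70

Ordinary method of slices: FS = Σ[c'·Δl_i + (W_i cosα_i − u_i·Δl_i)·tanφ'] / Σ W_i sinα_i, with Δl_i = b_i / cosα_i.
Slice 1: Δl = 2.6/cos(-1.8°) = 2.601 m; N'_1 = 44·cos(-1.8°) − 4·2.601 = 33.6; c'Δl = 9.88; W sinα = -1.4
Slice 2: Δl = 1.9/cos13.0° = 1.950 m; N'_2 = 65·cos13.0° − 15·1.950 = 34.1; c'Δl = 7.41; W sinα = 14.6
Slice 3: Δl = 2.7/cos29.1° = 3.090 m; N'_3 = 47·cos29.1° − 3·3.090 = 31.8; c'Δl = 11.74; W sinα = 22.9
Σc'Δl = 29.0 kN/m; ΣN' = 99.5 kN/m; ΣW sinα = 36.1 kN/m
Resisting = 29.0 + 99.5·tan34.5° = 29.0 + 68.4 = 97.4 kN/m
FS = 97.4 / 36.1 = 2.698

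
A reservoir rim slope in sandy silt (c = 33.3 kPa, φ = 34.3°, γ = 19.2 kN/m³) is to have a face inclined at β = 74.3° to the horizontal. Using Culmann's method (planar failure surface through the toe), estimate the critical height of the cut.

Culmann's analysis gives the critical failure plane at α_cr = (β + φ)/2 = (74.3 + 34.3)/2 = 54.3°, and the critical height
H_c = (4c/γ) · sinβ cosφ / [1 − cos(β − φ)]
    = (4·33.3/19.2) · sin74.3°·cos34.3° / [1 − cos(40.0°)]
    = 6.938 · 0.9627·0.8261 / [1 − 0.7660]
    = 6.938 · 0.7953 / 0.2340
    = 23.58 m

H_c = 23.58 m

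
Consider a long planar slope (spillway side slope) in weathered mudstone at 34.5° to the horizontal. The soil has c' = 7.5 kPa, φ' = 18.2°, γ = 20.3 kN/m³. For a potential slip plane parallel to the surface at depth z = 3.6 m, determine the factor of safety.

For an infinite slope with a slip plane parallel to the surface (no pore pressure): FS = [c' + γz cos²β tanφ'] / [γz sinβ cosβ].
γz = 20.3·3.6 = 73.08 kN/m²
Numerator = 7.5 + 73.08·cos²34.5°·tan18.2° = 7.5 + 73.08·0.6792·0.3288 = 23.819 kPa
Denominator = 73.08·sin34.5°·cos34.5° = 73.08·0.5664·0.8241 = 34.113 kPa
FS = 23.819 / 34.113 = 0.698

FS = 0.70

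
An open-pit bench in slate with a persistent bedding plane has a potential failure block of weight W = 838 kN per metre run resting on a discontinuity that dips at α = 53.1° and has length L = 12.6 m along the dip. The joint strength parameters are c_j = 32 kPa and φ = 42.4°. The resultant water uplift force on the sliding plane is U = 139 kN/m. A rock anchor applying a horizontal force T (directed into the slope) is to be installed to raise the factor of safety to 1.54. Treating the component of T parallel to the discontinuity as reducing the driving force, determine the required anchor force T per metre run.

Resolving forces along and normal to the sliding plane, with the horizontal anchor force T adding T·sinα to the effective normal force and T·cosα acting up the plane against the driving force:
FS = [c_jL + (W cosα − U + T sinα) tanφ] / [W sinα − T cosα]
Without the anchor: N' = 364.2 kN/m, driving T_d = 670.1 kN/m, resisting R = 32·12.6 + 364.2·tan42.4° = 735.7 kN/m, FS = 1.10.
Setting FS = 1.54 and solving for T:
1.54·(670.1 − T cos53.1°) = 735.7 + T sin53.1°·tan42.4°
T·(sin53.1°·tan42.4° + 1.54·cos53.1°) = 1.54·670.1 − 735.7
T·(0.7997·0.9131 + 1.54·0.6004) = 1032.0 − 735.7 = 296.3
T·1.6549 = 296.3
T = 179.0 kN/m

T = 179 kN/m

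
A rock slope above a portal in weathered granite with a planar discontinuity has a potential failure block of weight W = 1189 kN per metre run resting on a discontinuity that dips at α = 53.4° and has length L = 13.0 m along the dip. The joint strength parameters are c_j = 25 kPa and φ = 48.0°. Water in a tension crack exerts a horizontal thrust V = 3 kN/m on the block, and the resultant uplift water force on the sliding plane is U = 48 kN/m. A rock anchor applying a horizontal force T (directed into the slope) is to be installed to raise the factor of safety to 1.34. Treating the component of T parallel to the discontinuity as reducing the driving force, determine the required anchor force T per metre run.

Resolving forces along and normal to the sliding plane, with the horizontal anchor force T adding T·sinα to the effective normal force and T·cosα acting up the plane against the driving force:
FS = [c_jL + (W cosα − U − V sinα + T sinα) tanφ] / [W sinα + V cosα − T cosα]
Without the anchor: N' = 658.5 kN/m, driving T_d = 956.3 kN/m, resisting R = 25·13.0 + 658.5·tan48.0° = 1056.3 kN/m, FS = 1.10.
Setting FS = 1.34 and solving for T:
1.34·(956.3 − T cos53.4°) = 1056.3 + T sin53.4°·tan48.0°
T·(sin53.4°·tan48.0° + 1.34·cos53.4°) = 1.34·956.3 − 1056.3
T·(0.8028·1.1106 + 1.34·0.5962) = 1281.5 − 1056.3 = 225.2
T·1.6906 = 225.2
T = 133.2 kN/m

T = 133 kN/m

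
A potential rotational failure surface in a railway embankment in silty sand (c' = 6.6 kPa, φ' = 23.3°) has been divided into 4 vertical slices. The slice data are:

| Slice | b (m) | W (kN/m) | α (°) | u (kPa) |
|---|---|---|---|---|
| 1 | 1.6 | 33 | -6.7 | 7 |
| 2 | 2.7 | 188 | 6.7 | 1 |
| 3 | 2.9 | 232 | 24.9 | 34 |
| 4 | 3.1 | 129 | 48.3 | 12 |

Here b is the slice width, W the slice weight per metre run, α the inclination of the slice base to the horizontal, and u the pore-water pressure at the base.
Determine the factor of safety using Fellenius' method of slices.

FS = 1.06

Ordinary method of slices: FS = Σ[c'·Δl_i + (W_i cosα_i − u_i·Δl_i)·tanφ'] / Σ W_i sinα_i, with Δl_i = b_i / cosα_i.
Slice 1: Δl = 1.6/cos(-6.7°) = 1.611 m; N'_1 = 33·cos(-6.7°) − 7·1.611 = 21.5; c'Δl = 10.63; W sinα = -3.9
Slice 2: Δl = 2.7/cos6.7° = 2.719 m; N'_2 = 188·cos6.7° − 1·2.719 = 184.0; c'Δl = 17.94; W sinα = 21.9
Slice 3: Δl = 2.9/cos24.9° = 3.197 m; N'_3 = 232·cos24.9° − 34·3.197 = 101.7; c'Δl = 21.10; W sinα = 97.7
Slice 4: Δl = 3.1/cos48.3° = 4.660 m; N'_4 = 129·cos48.3° − 12·4.660 = 29.9; c'Δl = 30.76; W sinα = 96.3
Σc'Δl = 80.4 kN/m; ΣN' = 337.1 kN/m; ΣW sinα = 212.1 kN/m
Resisting = 80.4 + 337.1·tan23.3° = 80.4 + 145.2 = 225.6 kN/m
FS = 225.6 / 212.1 = 1.064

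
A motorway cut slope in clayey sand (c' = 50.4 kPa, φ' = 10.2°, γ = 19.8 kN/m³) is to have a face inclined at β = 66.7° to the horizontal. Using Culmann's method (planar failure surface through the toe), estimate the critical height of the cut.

Culmann's analysis gives the critical failure plane at α_cr = (β + φ')/2 = (66.7 + 10.2)/2 = 38.5°, and the critical height
H_c = (4c'/γ) · sinβ cosφ' / [1 − cos(β − φ')]
    = (4·50.4/19.8) · sin66.7°·cos10.2° / [1 − cos(56.5°)]
    = 10.182 · 0.9184·0.9842 / [1 − 0.5519]
    = 10.182 · 0.9039 / 0.4481
    = 20.54 m

H_c = 20.54 m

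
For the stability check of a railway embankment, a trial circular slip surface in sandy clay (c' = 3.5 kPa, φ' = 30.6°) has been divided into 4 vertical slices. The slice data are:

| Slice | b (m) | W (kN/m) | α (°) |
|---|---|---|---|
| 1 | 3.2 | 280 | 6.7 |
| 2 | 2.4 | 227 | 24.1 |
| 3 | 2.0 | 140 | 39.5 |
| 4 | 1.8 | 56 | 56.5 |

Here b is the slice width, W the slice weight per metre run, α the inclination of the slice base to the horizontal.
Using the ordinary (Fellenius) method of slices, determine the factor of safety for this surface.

Ordinary method of slices: FS = Σ[c'·Δl_i + (W_i cosα_i)·tanφ'] / Σ W_i sinα_i, with Δl_i = b_i / cosα_i.
Slice 1: Δl = 3.2/cos6.7° = 3.222 m; N'_1 = 280·cos6.7° = 278.1; c'Δl = 11.28; W sinα = 32.7
Slice 2: Δl = 2.4/cos24.1° = 2.629 m; N'_2 = 227·cos24.1° = 207.2; c'Δl = 9.20; W sinα = 92.7
Slice 3: Δl = 2.0/cos39.5° = 2.592 m; N'_3 = 140·cos39.5° = 108.0; c'Δl = 9.07; W sinα = 89.1
Slice 4: Δl = 1.8/cos56.5° = 3.261 m; N'_4 = 56·cos56.5° = 30.9; c'Δl = 11.41; W sinα = 46.7
Σc'Δl = 41.0 kN/m; ΣN' = 624.2 kN/m; ΣW sinα = 261.1 kN/m
Resisting = 41.0 + 624.2·tan30.6° = 41.0 + 369.2 = 410.1 kN/m
FS = 410.1 / 261.1 = 1.571

FS = 1.57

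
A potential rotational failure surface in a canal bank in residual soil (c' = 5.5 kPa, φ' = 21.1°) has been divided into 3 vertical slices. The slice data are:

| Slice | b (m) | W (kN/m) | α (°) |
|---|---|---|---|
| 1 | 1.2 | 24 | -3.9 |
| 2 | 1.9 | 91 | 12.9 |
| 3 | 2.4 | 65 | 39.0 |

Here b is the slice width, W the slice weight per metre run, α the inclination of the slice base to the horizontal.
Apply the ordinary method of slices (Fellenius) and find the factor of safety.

FS = 1.63

Ordinary method of slices: FS = Σ[c'·Δl_i + (W_i cosα_i)·tanφ'] / Σ W_i sinα_i, with Δl_i = b_i / cosα_i.
Slice 1: Δl = 1.2/cos(-3.9°) = 1.203 m; N'_1 = 24·cos(-3.9°) = 23.9; c'Δl = 6.62; W sinα = -1.6
Slice 2: Δl = 1.9/cos12.9° = 1.949 m; N'_2 = 91·cos12.9° = 88.7; c'Δl = 10.72; W sinα = 20.3
Slice 3: Δl = 2.4/cos39.0° = 3.088 m; N'_3 = 65·cos39.0° = 50.5; c'Δl = 16.99; W sinα = 40.9
Σc'Δl = 34.3 kN/m; ΣN' = 163.2 kN/m; ΣW sinα = 59.6 kN/m
Resisting = 34.3 + 163.2·tan21.1° = 34.3 + 63.0 = 97.3 kN/m
FS = 97.3 / 59.6 = 1.633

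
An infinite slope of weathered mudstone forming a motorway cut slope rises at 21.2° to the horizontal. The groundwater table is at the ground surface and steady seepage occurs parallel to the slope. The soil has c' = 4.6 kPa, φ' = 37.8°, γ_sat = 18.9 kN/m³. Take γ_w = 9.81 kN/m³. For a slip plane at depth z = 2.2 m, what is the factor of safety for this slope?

FS = 1.29

With seepage parallel to the slope and the water table at the surface, the effective normal stress on the slip plane uses the buoyant unit weight γ' = γ_sat − γ_w while the driving shear stress uses γ_sat:
FS = [c' + γ' z cos²β tanφ'] / [γ_sat z sinβ cosβ]
γ' = 18.9 − 9.81 = 9.09 kN/m³
Numerator = 4.6 + 9.09·2.2·cos²21.2°·tan37.8° = 4.6 + 9.09·2.2·0.8692·0.7757 = 18.083 kPa
Denominator = 18.9·2.2·sin21.2°·cos21.2° = 18.9·2.2·0.3616·0.9323 = 14.019 kPa
FS = 18.083 / 14.019 = 1.290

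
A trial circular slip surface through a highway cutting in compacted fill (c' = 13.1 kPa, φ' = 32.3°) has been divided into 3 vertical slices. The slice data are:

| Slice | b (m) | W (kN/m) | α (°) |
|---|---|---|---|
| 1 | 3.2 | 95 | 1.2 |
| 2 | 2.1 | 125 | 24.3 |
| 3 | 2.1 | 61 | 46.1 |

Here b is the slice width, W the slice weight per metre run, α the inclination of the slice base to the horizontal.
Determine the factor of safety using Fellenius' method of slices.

FS = 2.78

Ordinary method of slices: FS = Σ[c'·Δl_i + (W_i cosα_i)·tanφ'] / Σ W_i sinα_i, with Δl_i = b_i / cosα_i.
Slice 1: Δl = 3.2/cos1.2° = 3.201 m; N'_1 = 95·cos1.2° = 95.0; c'Δl = 41.93; W sinα = 2.0
Slice 2: Δl = 2.1/cos24.3° = 2.304 m; N'_2 = 125·cos24.3° = 113.9; c'Δl = 30.18; W sinα = 51.4
Slice 3: Δl = 2.1/cos46.1° = 3.029 m; N'_3 = 61·cos46.1° = 42.3; c'Δl = 39.67; W sinα = 44.0
Σc'Δl = 111.8 kN/m; ΣN' = 251.2 kN/m; ΣW sinα = 97.4 kN/m
Resisting = 111.8 + 251.2·tan32.3° = 111.8 + 158.8 = 270.6 kN/m
FS = 270.6 / 97.4 = 2.779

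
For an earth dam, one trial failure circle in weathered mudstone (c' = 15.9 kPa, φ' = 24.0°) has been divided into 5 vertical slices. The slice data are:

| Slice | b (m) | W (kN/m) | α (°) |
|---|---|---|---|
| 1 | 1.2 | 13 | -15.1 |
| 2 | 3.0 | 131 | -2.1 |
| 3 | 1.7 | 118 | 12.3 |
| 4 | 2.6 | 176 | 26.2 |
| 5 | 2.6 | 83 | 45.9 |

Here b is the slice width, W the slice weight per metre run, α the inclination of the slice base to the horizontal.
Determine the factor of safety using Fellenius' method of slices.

Ordinary method of slices: FS = Σ[c'·Δl_i + (W_i cosα_i)·tanφ'] / Σ W_i sinα_i, with Δl_i = b_i / cosα_i.
Slice 1: Δl = 1.2/cos(-15.1°) = 1.243 m; N'_1 = 13·cos(-15.1°) = 12.6; c'Δl = 19.76; W sinα = -3.4
Slice 2: Δl = 3.0/cos(-2.1°) = 3.002 m; N'_2 = 131·cos(-2.1°) = 130.9; c'Δl = 47.73; W sinα = -4.8
Slice 3: Δl = 1.7/cos12.3° = 1.740 m; N'_3 = 118·cos12.3° = 115.3; c'Δl = 27.67; W sinα = 25.1
Slice 4: Δl = 2.6/cos26.2° = 2.898 m; N'_4 = 176·cos26.2° = 157.9; c'Δl = 46.07; W sinα = 77.7
Slice 5: Δl = 2.6/cos45.9° = 3.736 m; N'_5 = 83·cos45.9° = 57.8; c'Δl = 59.40; W sinα = 59.6
Σc'Δl = 200.6 kN/m; ΣN' = 474.4 kN/m; ΣW sinα = 154.3 kN/m
Resisting = 200.6 + 474.4·tan24.0° = 200.6 + 211.2 = 411.9 kN/m
FS = 411.9 / 154.3 = 2.670

FS = 2.67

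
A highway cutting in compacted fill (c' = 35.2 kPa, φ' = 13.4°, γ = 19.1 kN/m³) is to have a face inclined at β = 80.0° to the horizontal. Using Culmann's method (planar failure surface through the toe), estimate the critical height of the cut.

Culmann's analysis gives the critical failure plane at α_cr = (β + φ')/2 = (80.0 + 13.4)/2 = 46.7°, and the critical height
H_c = (4c'/γ) · sinβ cosφ' / [1 − cos(β − φ')]
    = (4·35.2/19.1) · sin80.0°·cos13.4° / [1 − cos(66.6°)]
    = 7.372 · 0.9848·0.9728 / [1 − 0.3971]
    = 7.372 · 0.9580 / 0.6029
    = 11.71 m

H_c = 11.71 m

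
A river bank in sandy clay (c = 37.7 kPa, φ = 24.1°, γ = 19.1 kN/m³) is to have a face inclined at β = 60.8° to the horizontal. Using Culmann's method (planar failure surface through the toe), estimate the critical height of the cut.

Culmann's analysis gives the critical failure plane at α_cr = (β + φ)/2 = (60.8 + 24.1)/2 = 42.5°, and the critical height
H_c = (4c/γ) · sinβ cosφ / [1 − cos(β − φ)]
    = (4·37.7/19.1) · sin60.8°·cos24.1° / [1 − cos(36.7°)]
    = 7.895 · 0.8729·0.9128 / [1 − 0.8018]
    = 7.895 · 0.7968 / 0.1982
    = 31.74 m

H_c = 31.74 m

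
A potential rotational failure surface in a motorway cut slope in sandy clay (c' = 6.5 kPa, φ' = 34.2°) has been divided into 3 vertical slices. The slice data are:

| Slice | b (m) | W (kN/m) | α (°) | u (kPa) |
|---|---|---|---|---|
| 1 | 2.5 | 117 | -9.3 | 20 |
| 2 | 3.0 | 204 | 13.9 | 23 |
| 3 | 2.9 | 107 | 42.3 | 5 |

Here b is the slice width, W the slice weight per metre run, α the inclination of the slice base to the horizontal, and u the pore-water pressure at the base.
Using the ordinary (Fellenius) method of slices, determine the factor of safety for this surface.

Ordinary method of slices: FS = Σ[c'·Δl_i + (W_i cosα_i − u_i·Δl_i)·tanφ'] / Σ W_i sinα_i, with Δl_i = b_i / cosα_i.
Slice 1: Δl = 2.5/cos(-9.3°) = 2.533 m; N'_1 = 117·cos(-9.3°) − 20·2.533 = 64.8; c'Δl = 16.47; W sinα = -18.9
Slice 2: Δl = 3.0/cos13.9° = 3.091 m; N'_2 = 204·cos13.9° − 23·3.091 = 126.9; c'Δl = 20.09; W sinα = 49.0
Slice 3: Δl = 2.9/cos42.3° = 3.921 m; N'_3 = 107·cos42.3° − 5·3.921 = 59.5; c'Δl = 25.49; W sinα = 72.0
Σc'Δl = 62.0 kN/m; ΣN' = 251.3 kN/m; ΣW sinα = 102.1 kN/m
Resisting = 62.0 + 251.3·tan34.2° = 62.0 + 170.8 = 232.8 kN/m
FS = 232.8 / 102.1 = 2.280

FS = 2.28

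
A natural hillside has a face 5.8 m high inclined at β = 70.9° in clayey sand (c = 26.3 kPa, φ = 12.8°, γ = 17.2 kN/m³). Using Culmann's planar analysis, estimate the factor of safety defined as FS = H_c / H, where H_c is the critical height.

FS = 2.06

H_c = (4c/γ) · sinβ cosφ / [1 − cos(β − φ)]
    = (4·26.3/17.2) · sin70.9°·cos12.8° / [1 − cos58.1°]
    = 6.116 · 0.9215 / 0.4716 = 11.95 m
FS = H_c / H = 11.95 / 5.8 = 2.061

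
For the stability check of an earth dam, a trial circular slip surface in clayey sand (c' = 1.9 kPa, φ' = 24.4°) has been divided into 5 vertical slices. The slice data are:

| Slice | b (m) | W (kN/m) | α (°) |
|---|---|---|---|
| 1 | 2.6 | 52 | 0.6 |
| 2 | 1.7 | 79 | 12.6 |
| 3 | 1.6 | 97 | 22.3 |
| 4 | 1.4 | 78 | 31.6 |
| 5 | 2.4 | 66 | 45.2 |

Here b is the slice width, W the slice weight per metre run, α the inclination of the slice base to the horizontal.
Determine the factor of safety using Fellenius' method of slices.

Ordinary method of slices: FS = Σ[c'·Δl_i + (W_i cosα_i)·tanφ'] / Σ W_i sinα_i, with Δl_i = b_i / cosα_i.
Slice 1: Δl = 2.6/cos0.6° = 2.600 m; N'_1 = 52·cos0.6° = 52.0; c'Δl = 4.94; W sinα = 0.5
Slice 2: Δl = 1.7/cos12.6° = 1.742 m; N'_2 = 79·cos12.6° = 77.1; c'Δl = 3.31; W sinα = 17.2
Slice 3: Δl = 1.6/cos22.3° = 1.729 m; N'_3 = 97·cos22.3° = 89.7; c'Δl = 3.29; W sinα = 36.8
Slice 4: Δl = 1.4/cos31.6° = 1.644 m; N'_4 = 78·cos31.6° = 66.4; c'Δl = 3.12; W sinα = 40.9
Slice 5: Δl = 2.4/cos45.2° = 3.406 m; N'_5 = 66·cos45.2° = 46.5; c'Δl = 6.47; W sinα = 46.8
Σc'Δl = 21.1 kN/m; ΣN' = 331.8 kN/m; ΣW sinα = 142.3 kN/m
Resisting = 21.1 + 331.8·tan24.4° = 21.1 + 150.5 = 171.6 kN/m
FS = 171.6 / 142.3 = 1.206

FS = 1.21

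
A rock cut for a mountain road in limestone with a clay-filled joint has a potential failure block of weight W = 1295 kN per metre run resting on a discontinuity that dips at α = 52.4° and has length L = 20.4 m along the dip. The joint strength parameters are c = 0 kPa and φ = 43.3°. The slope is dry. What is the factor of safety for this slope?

Resolving the block weight along and normal to the plane and applying the Mohr–Coulomb strength on the joint:
N' = W cosα = 1295·cos52.4° = 790.1 kN/m
Driving force T = W sinα = 1295·sin52.4° = 1026.0 kN/m
Resisting force R = c·L + N'·tanφ = 0·20.4 + 790.1·tan43.3° = 0.0 + 744.6 = 744.6 kN/m
FS = R / T = 744.6 / 1026.0 = 0.726

FS = 0.73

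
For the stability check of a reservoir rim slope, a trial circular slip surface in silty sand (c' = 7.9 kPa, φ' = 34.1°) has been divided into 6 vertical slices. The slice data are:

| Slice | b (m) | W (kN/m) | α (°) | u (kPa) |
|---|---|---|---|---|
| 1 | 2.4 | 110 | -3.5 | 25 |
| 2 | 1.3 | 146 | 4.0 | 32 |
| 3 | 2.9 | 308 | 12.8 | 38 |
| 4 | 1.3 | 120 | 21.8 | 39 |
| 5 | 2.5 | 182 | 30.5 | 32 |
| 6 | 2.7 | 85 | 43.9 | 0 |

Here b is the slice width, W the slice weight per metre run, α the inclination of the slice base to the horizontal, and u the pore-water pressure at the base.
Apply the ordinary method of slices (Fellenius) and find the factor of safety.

FS = 1.76

Ordinary method of slices: FS = Σ[c'·Δl_i + (W_i cosα_i − u_i·Δl_i)·tanφ'] / Σ W_i sinα_i, with Δl_i = b_i / cosα_i.
Slice 1: Δl = 2.4/cos(-3.5°) = 2.404 m; N'_1 = 110·cos(-3.5°) − 25·2.404 = 49.7; c'Δl = 19.00; W sinα = -6.7
Slice 2: Δl = 1.3/cos4.0° = 1.303 m; N'_2 = 146·cos4.0° − 32·1.303 = 103.9; c'Δl = 10.30; W sinα = 10.2
Slice 3: Δl = 2.9/cos12.8° = 2.974 m; N'_3 = 308·cos12.8° − 38·2.974 = 187.3; c'Δl = 23.49; W sinα = 68.2
Slice 4: Δl = 1.3/cos21.8° = 1.400 m; N'_4 = 120·cos21.8° − 39·1.400 = 56.8; c'Δl = 11.06; W sinα = 44.6
Slice 5: Δl = 2.5/cos30.5° = 2.901 m; N'_5 = 182·cos30.5° − 32·2.901 = 64.0; c'Δl = 22.92; W sinα = 92.4
Slice 6: Δl = 2.7/cos43.9° = 3.747 m; N'_6 = 85·cos43.9° − 0·3.747 = 61.2; c'Δl = 29.60; W sinα = 58.9
Σc'Δl = 116.4 kN/m; ΣN' = 523.0 kN/m; ΣW sinα = 267.6 kN/m
Resisting = 116.4 + 523.0·tan34.1° = 116.4 + 354.1 = 470.5 kN/m
FS = 470.5 / 267.6 = 1.758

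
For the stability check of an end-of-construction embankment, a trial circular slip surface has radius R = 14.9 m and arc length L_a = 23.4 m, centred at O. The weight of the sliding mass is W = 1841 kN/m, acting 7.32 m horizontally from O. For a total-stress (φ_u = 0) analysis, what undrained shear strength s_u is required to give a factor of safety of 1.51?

s_u = 58.4 kPa

FS = s_u·L_a·R / (W·d), so s_u = FS·W·d / (L_a·R).
s_u = 1.51·1841·7.32 / (23.40·14.9) = 20348.9 / 348.66 = 58.36 kPa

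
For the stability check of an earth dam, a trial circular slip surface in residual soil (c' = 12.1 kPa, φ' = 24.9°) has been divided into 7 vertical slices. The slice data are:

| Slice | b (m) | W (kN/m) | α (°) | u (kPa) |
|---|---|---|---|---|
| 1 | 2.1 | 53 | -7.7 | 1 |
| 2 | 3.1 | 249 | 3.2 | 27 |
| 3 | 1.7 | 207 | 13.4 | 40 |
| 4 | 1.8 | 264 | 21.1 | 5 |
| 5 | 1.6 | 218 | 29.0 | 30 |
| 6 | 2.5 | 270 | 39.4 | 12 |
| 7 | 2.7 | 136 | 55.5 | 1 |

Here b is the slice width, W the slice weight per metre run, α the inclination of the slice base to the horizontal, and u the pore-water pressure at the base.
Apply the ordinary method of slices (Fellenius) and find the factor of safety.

FS = 1.25

Ordinary method of slices: FS = Σ[c'·Δl_i + (W_i cosα_i − u_i·Δl_i)·tanφ'] / Σ W_i sinα_i, with Δl_i = b_i / cosα_i.
Slice 1: Δl = 2.1/cos(-7.7°) = 2.119 m; N'_1 = 53·cos(-7.7°) − 1·2.119 = 50.4; c'Δl = 25.64; W sinα = -7.1
Slice 2: Δl = 3.1/cos3.2° = 3.105 m; N'_2 = 249·cos3.2° − 27·3.105 = 164.8; c'Δl = 37.57; W sinα = 13.9
Slice 3: Δl = 1.7/cos13.4° = 1.748 m; N'_3 = 207·cos13.4° − 40·1.748 = 131.5; c'Δl = 21.15; W sinα = 48.0
Slice 4: Δl = 1.8/cos21.1° = 1.929 m; N'_4 = 264·cos21.1° − 5·1.929 = 236.7; c'Δl = 23.35; W sinα = 95.0
Slice 5: Δl = 1.6/cos29.0° = 1.829 m; N'_5 = 218·cos29.0° − 30·1.829 = 135.8; c'Δl = 22.14; W sinα = 105.7
Slice 6: Δl = 2.5/cos39.4° = 3.235 m; N'_6 = 270·cos39.4° − 12·3.235 = 169.8; c'Δl = 39.15; W sinα = 171.4
Slice 7: Δl = 2.7/cos55.5° = 4.767 m; N'_7 = 136·cos55.5° − 1·4.767 = 72.3; c'Δl = 57.68; W sinα = 112.1
Σc'Δl = 226.7 kN/m; ΣN' = 961.2 kN/m; ΣW sinα = 539.0 kN/m
Resisting = 226.7 + 961.2·tan24.9° = 226.7 + 446.2 = 672.8 kN/m
FS = 672.8 / 539.0 = 1.248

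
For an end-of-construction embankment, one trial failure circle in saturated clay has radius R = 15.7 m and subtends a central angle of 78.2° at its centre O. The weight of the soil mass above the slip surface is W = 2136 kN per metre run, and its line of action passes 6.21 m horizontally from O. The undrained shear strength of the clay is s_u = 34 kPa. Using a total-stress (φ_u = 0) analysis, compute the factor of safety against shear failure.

FS = 0.86

Taking moments about the centre O, the resisting moment is provided by the undrained shear strength acting along the arc:
Arc length L_a = R·θ = 15.7·(78.2°·π/180) = 15.7·1.3648 = 21.43 m
M_R = s_u·L_a·R = 34·21.43·15.7 = 11438.3 kN·m/m
M_D = W·d = 2136·6.21 = 13264.6 kN·m/m
FS = M_R / M_D = 11438.3 / 13264.6 = 0.862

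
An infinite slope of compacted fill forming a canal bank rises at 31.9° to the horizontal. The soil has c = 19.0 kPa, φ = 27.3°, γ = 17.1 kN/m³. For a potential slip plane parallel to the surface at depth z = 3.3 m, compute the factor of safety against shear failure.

For an infinite slope with a slip plane parallel to the surface (no pore pressure): FS = [c + γz cos²β tanφ] / [γz sinβ cosβ].
γz = 17.1·3.3 = 56.43 kN/m²
Numerator = 19.0 + 56.43·cos²31.9°·tan27.3° = 19.0 + 56.43·0.7208·0.5161 = 39.992 kPa
Denominator = 56.43·sin31.9°·cos31.9° = 56.43·0.5284·0.8490 = 25.316 kPa
FS = 39.992 / 25.316 = 1.580

FS = 1.58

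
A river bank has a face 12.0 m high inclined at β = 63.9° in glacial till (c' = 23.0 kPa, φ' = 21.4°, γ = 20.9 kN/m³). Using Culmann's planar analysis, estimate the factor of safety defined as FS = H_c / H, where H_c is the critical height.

H_c = (4c'/γ) · sinβ cosφ' / [1 − cos(β − φ')]
    = (4·23.0/20.9) · sin63.9°·cos21.4° / [1 − cos42.5°]
    = 4.402 · 0.8361 / 0.2627 = 14.01 m
FS = H_c / H = 14.01 / 12.0 = 1.167

FS = 1.17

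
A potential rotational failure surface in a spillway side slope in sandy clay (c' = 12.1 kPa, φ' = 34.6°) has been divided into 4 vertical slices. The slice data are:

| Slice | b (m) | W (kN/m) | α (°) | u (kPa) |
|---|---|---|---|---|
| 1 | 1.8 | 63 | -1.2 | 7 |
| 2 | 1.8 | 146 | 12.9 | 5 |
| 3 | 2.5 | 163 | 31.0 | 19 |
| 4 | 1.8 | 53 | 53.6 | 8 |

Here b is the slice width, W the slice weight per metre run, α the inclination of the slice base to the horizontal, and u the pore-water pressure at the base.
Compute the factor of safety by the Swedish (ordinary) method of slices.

FS = 1.94

Ordinary method of slices: FS = Σ[c'·Δl_i + (W_i cosα_i − u_i·Δl_i)·tanφ'] / Σ W_i sinα_i, with Δl_i = b_i / cosα_i.
Slice 1: Δl = 1.8/cos(-1.2°) = 1.800 m; N'_1 = 63·cos(-1.2°) − 7·1.800 = 50.4; c'Δl = 21.78; W sinα = -1.3
Slice 2: Δl = 1.8/cos12.9° = 1.847 m; N'_2 = 146·cos12.9° − 5·1.847 = 133.1; c'Δl = 22.34; W sinα = 32.6
Slice 3: Δl = 2.5/cos31.0° = 2.917 m; N'_3 = 163·cos31.0° − 19·2.917 = 84.3; c'Δl = 35.29; W sinα = 84.0
Slice 4: Δl = 1.8/cos53.6° = 3.033 m; N'_4 = 53·cos53.6° − 8·3.033 = 7.2; c'Δl = 36.70; W sinα = 42.7
Σc'Δl = 116.1 kN/m; ΣN' = 275.0 kN/m; ΣW sinα = 157.9 kN/m
Resisting = 116.1 + 275.0·tan34.6° = 116.1 + 189.7 = 305.8 kN/m
FS = 305.8 / 157.9 = 1.937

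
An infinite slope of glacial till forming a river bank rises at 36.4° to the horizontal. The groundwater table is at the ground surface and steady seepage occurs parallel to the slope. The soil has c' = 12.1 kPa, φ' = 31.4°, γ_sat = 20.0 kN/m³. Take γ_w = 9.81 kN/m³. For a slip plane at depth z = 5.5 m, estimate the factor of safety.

FS = 0.65

With seepage parallel to the slope and the water table at the surface, the effective normal stress on the slip plane uses the buoyant unit weight γ' = γ_sat − γ_w while the driving shear stress uses γ_sat:
FS = [c' + γ' z cos²β tanφ'] / [γ_sat z sinβ cosβ]
γ' = 20.0 − 9.81 = 10.19 kN/m³
Numerator = 12.1 + 10.19·5.5·cos²36.4°·tan31.4° = 12.1 + 10.19·5.5·0.6479·0.6104 = 34.263 kPa
Denominator = 20.0·5.5·sin36.4°·cos36.4° = 20.0·5.5·0.5934·0.8049 = 52.540 kPa
FS = 34.263 / 52.540 = 0.652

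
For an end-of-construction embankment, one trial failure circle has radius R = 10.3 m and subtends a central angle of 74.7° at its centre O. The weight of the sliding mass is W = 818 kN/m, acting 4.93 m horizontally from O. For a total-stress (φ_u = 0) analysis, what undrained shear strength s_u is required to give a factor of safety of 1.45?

FS = s_u·L_a·R / (W·d), so s_u = FS·W·d / (L_a·R).
Arc length L_a = R·θ = 10.3·(74.7°·π/180) = 10.3·1.3038 = 13.43 m
s_u = 1.45·818·4.93 / (13.43·10.3) = 5847.5 / 138.32 = 42.28 kPa

s_u = 42.3 kPa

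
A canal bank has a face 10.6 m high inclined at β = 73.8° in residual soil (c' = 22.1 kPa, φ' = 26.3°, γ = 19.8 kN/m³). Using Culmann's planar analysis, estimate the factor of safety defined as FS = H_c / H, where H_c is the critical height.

H_c = (4c'/γ) · sinβ cosφ' / [1 − cos(β − φ')]
    = (4·22.1/19.8) · sin73.8°·cos26.3° / [1 − cos47.5°]
    = 4.465 · 0.8609 / 0.3244 = 11.85 m
FS = H_c / H = 11.85 / 10.6 = 1.118

FS = 1.12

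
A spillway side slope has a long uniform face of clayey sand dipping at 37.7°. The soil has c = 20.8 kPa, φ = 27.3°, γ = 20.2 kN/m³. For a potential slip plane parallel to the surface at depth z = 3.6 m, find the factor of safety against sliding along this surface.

FS = 1.26

For an infinite slope with a slip plane parallel to the surface (no pore pressure): FS = [c + γz cos²β tanφ] / [γz sinβ cosβ].
γz = 20.2·3.6 = 72.72 kN/m²
Numerator = 20.8 + 72.72·cos²37.7°·tan27.3° = 20.8 + 72.72·0.6260·0.5161 = 44.297 kPa
Denominator = 72.72·sin37.7°·cos37.7° = 72.72·0.6115·0.7912 = 35.186 kPa
FS = 44.297 / 35.186 = 1.259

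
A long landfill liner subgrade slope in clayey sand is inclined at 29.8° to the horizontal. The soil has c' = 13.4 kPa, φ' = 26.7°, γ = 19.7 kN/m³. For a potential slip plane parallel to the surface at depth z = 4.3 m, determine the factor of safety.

For an infinite slope with a slip plane parallel to the surface (no pore pressure): FS = [c' + γz cos²β tanφ'] / [γz sinβ cosβ].
γz = 19.7·4.3 = 84.71 kN/m²
Numerator = 13.4 + 84.71·cos²29.8°·tan26.7° = 13.4 + 84.71·0.7530·0.5029 = 45.482 kPa
Denominator = 84.71·sin29.8°·cos29.8° = 84.71·0.4970·0.8678 = 36.532 kPa
FS = 45.482 / 36.532 = 1.245

FS = 1.25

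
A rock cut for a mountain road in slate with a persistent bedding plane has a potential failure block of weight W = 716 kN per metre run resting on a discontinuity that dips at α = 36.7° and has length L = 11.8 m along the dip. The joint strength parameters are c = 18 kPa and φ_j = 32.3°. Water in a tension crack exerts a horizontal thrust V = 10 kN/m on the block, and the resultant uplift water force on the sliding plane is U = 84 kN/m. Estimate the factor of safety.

Resolving the block weight along and normal to the plane and applying the Mohr–Coulomb strength on the joint:
N' = W cosα − U − V sinα = 716·cos36.7° − 84 − 10·sin36.7° = 484.1 kN/m
Driving force T = W sinα + V cosα = 716·sin36.7° + 10·cos36.7° = 435.9 kN/m
Resisting force R = c·L + N'·tanφ_j = 18·11.8 + 484.1·tan32.3° = 212.4 + 306.0 = 518.4 kN/m
FS = R / T = 518.4 / 435.9 = 1.189

FS = 1.19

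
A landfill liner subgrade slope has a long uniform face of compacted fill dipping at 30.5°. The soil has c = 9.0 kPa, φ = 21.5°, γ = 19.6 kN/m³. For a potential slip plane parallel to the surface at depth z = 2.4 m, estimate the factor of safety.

For an infinite slope with a slip plane parallel to the surface (no pore pressure): FS = [c + γz cos²β tanφ] / [γz sinβ cosβ].
γz = 19.6·2.4 = 47.04 kN/m²
Numerator = 9.0 + 47.04·cos²30.5°·tan21.5° = 9.0 + 47.04·0.7424·0.3939 = 22.756 kPa
Denominator = 47.04·sin30.5°·cos30.5° = 47.04·0.5075·0.8616 = 20.571 kPa
FS = 22.756 / 20.571 = 1.106

FS = 1.11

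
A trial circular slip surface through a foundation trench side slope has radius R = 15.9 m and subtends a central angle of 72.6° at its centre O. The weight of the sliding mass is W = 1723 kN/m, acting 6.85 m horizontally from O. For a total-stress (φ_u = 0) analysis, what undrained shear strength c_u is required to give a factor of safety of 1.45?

c_u = 53.4 kPa

FS = c_u·L_a·R / (W·d), so c_u = FS·W·d / (L_a·R).
Arc length L_a = R·θ = 15.9·(72.6°·π/180) = 15.9·1.2671 = 20.15 m
c_u = 1.45·1723·6.85 / (20.15·15.9) = 17113.7 / 320.34 = 53.42 kPa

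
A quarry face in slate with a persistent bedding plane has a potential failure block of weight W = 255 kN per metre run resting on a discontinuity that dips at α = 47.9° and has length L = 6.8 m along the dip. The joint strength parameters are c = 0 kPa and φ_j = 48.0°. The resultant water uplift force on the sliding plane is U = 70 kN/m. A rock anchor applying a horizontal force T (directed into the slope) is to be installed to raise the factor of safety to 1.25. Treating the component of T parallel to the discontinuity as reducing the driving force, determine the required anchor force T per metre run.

T = 75 kN/m

Resolving forces along and normal to the sliding plane, with the horizontal anchor force T adding T·sinα to the effective normal force and T·cosα acting up the plane against the driving force:
FS = [cL + (W cosα − U + T sinα) tanφ_j] / [W sinα − T cosα]
Without the anchor: N' = 101.0 kN/m, driving T_d = 189.2 kN/m, resisting R = 0·6.8 + 101.0·tan48.0° = 112.1 kN/m, FS = 0.59.
Setting FS = 1.25 and solving for T:
1.25·(189.2 − T cos47.9°) = 112.1 + T sin47.9°·tan48.0°
T·(sin47.9°·tan48.0° + 1.25·cos47.9°) = 1.25·189.2 − 112.1
T·(0.7420·1.1106 + 1.25·0.6704) = 236.5 − 112.1 = 124.4
T·1.6621 = 124.4
T = 74.8 kN/m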